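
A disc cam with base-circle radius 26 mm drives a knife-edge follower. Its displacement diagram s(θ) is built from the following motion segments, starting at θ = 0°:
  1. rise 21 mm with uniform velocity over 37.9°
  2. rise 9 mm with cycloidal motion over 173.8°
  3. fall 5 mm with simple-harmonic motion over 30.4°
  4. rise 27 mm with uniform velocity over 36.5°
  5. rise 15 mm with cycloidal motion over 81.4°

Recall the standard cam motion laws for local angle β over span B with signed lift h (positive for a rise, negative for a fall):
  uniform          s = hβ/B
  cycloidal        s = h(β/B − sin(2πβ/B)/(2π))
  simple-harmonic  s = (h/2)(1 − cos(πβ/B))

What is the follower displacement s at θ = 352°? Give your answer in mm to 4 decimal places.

seg 1 [0°–37.9°] uniform, h=21: full span → s += 21 → s = 21.0000
seg 2 [37.9°–211.7°] cycloidal, h=9: full span → s += 9 → s = 30.0000
seg 3 [211.7°–242.1°] simple-harmonic, h=-5: full span → s += -5 → s = 25.0000
seg 4 [242.1°–278.6°] uniform, h=27: full span → s += 27 → s = 52.0000
seg 5 [278.6°–360°] cycloidal, h=15: θ=352° here. β=73.4, B=81.4. 15·(0.9017 − sin(2π·0.9017)/(2π)) = 14.9081 → s = 66.9081

66.9081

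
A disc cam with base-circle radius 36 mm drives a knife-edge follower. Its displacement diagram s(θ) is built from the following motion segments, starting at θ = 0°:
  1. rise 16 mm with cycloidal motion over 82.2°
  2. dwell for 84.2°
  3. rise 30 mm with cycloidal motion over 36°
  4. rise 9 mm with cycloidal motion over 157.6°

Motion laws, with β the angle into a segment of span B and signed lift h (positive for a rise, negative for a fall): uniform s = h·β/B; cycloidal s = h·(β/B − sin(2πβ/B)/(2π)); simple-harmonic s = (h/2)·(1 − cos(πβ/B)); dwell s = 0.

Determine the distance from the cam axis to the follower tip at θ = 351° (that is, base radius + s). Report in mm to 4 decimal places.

seg 1 [0°–82.2°] cycloidal, h=16: full span → s += 16 → s = 16.0000
seg 2 [82.2°–166.4°] dwell: s stays 16.0000
seg 3 [166.4°–202.4°] cycloidal, h=30: full span → s += 30 → s = 46.0000
seg 4 [202.4°–360°] cycloidal, h=9: θ=351° here. β=148.6, B=157.6. 9·(0.9429 − sin(2π·0.9429)/(2π)) = 8.9890 → s = 54.9890
radial distance = base radius + s = 36 + 54.9890 = 90.9890

90.9890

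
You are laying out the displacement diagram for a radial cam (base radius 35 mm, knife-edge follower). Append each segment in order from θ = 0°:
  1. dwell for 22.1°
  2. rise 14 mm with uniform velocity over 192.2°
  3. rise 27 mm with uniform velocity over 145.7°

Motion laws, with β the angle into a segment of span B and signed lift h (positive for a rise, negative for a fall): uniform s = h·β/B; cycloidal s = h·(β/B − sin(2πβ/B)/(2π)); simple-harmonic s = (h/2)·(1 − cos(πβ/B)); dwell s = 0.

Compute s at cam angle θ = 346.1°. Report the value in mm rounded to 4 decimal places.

seg 1 [0°–22.1°] dwell: s stays 0.0000
seg 2 [22.1°–214.3°] uniform, h=14: full span → s += 14 → s = 14.0000
seg 3 [214.3°–360°] uniform, h=27: θ=346.1° here. β=131.8, B=145.7. 27·131.8/145.7 = 24.4242 → s = 38.4242

38.4242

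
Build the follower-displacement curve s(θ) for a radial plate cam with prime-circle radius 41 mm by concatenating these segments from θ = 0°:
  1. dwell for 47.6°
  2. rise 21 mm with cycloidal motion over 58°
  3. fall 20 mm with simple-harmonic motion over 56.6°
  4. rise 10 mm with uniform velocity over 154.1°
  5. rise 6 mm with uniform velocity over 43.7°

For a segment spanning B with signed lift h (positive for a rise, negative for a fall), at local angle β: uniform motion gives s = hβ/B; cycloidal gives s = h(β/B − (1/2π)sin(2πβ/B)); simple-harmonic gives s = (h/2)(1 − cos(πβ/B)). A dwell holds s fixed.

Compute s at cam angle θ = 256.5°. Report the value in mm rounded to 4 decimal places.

seg 1 [0°–47.6°] dwell: s stays 0.0000
seg 2 [47.6°–105.6°] cycloidal, h=21: full span → s += 21 → s = 21.0000
seg 3 [105.6°–162.2°] simple-harmonic, h=-20: full span → s += -20 → s = 1.0000
seg 4 [162.2°–316.3°] uniform, h=10: θ=256.5° here. β=94.3, B=154.1. 10·94.3/154.1 = 6.1194 → s = 7.1194

7.1194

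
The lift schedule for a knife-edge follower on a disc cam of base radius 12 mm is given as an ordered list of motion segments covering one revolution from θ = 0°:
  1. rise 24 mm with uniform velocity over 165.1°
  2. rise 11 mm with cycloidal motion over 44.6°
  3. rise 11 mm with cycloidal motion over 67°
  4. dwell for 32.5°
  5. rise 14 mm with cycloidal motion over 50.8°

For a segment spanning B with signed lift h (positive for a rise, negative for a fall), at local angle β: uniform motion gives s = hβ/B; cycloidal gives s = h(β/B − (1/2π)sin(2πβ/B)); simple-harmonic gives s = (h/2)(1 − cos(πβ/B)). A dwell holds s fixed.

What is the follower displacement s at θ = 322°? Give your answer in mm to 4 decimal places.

seg 1 [0°–165.1°] uniform, h=24: full span → s += 24 → s = 24.0000
seg 2 [165.1°–209.7°] cycloidal, h=11: full span → s += 11 → s = 35.0000
seg 3 [209.7°–276.7°] cycloidal, h=11: full span → s += 11 → s = 46.0000
seg 4 [276.7°–309.2°] dwell: s stays 46.0000
seg 5 [309.2°–360°] cycloidal, h=14: θ=322° here. β=12.8, B=50.8. 14·(0.2520 − sin(2π·0.2520)/(2π)) = 1.2996 → s = 47.2996

47.2996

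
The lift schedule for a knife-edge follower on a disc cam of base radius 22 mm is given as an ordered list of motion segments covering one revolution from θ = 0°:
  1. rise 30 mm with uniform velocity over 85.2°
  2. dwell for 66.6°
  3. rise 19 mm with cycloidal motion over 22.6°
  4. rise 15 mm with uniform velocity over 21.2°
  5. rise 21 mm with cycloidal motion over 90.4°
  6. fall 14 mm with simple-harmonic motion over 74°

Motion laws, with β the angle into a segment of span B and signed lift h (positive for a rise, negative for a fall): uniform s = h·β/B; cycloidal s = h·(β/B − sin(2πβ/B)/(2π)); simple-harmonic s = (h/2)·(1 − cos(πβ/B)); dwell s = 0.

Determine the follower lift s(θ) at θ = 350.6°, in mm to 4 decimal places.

seg 1 [0°–85.2°] uniform, h=30: full span → s += 30 → s = 30.0000
seg 2 [85.2°–151.8°] dwell: s stays 30.0000
seg 3 [151.8°–174.4°] cycloidal, h=19: full span → s += 19 → s = 49.0000
seg 4 [174.4°–195.6°] uniform, h=15: full span → s += 15 → s = 64.0000
seg 5 [195.6°–286°] cycloidal, h=21: full span → s += 21 → s = 85.0000
seg 6 [286°–360°] simple-harmonic, h=-14: θ=350.6° here. β=64.6, B=74. -14/2·(1 − cos(π·0.8730)) = -13.4500 → s = 71.5500

71.5500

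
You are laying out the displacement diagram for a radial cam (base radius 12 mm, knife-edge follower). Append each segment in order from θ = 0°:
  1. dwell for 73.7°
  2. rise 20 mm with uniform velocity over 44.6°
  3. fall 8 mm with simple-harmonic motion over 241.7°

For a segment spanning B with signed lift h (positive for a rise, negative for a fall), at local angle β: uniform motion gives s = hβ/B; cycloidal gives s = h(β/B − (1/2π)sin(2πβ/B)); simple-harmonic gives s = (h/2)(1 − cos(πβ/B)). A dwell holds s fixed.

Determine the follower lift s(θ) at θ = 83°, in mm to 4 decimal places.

seg 1 [0°–73.7°] dwell: s stays 0.0000
seg 2 [73.7°–118.3°] uniform, h=20: θ=83° here. β=9.3, B=44.6. 20·9.3/44.6 = 4.1704 → s = 4.1704

4.1704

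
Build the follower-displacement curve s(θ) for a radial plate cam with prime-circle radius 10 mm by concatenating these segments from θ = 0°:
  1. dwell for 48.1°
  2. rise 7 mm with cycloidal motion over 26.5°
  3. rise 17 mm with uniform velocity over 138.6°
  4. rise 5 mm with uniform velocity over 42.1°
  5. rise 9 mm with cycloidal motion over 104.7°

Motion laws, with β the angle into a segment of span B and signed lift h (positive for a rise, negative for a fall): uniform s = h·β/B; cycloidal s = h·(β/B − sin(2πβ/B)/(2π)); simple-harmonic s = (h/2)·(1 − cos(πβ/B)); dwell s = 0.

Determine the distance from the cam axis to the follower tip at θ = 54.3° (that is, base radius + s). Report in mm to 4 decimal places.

seg 1 [0°–48.1°] dwell: s stays 0.0000
seg 2 [48.1°–74.6°] cycloidal, h=7: θ=54.3° here. β=6.2, B=26.5. 7·(0.2340 − sin(2π·0.2340)/(2π)) = 0.5293 → s = 0.5293
radial distance = base radius + s = 10 + 0.5293 = 10.5293

10.5293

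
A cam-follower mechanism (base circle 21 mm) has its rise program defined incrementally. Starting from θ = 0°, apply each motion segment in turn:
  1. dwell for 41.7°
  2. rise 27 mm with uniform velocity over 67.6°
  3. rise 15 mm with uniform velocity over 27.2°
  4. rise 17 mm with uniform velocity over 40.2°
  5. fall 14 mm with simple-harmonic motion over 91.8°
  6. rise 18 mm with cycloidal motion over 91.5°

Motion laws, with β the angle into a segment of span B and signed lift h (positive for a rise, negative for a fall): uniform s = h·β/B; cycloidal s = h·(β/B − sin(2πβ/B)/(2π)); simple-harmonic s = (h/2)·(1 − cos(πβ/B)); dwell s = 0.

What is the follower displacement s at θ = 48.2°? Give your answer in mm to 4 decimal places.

seg 1 [0°–41.7°] dwell: s stays 0.0000
seg 2 [41.7°–109.3°] uniform, h=27: θ=48.2° here. β=6.5, B=67.6. 27·6.5/67.6 = 2.5962 → s = 2.5962

2.5962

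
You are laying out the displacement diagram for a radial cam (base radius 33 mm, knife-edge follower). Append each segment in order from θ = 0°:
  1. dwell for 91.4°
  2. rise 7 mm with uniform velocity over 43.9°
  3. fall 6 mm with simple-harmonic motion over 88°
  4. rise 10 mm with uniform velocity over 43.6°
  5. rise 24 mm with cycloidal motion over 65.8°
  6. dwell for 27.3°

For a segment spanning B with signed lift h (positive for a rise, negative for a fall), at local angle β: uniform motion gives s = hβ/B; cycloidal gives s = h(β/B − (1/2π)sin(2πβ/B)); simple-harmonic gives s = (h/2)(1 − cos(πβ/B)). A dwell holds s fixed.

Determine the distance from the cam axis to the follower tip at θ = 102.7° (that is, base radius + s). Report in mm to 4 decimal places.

seg 1 [0°–91.4°] dwell: s stays 0.0000
seg 2 [91.4°–135.3°] uniform, h=7: θ=102.7° here. β=11.3, B=43.9. 7·11.3/43.9 = 1.8018 → s = 1.8018
radial distance = base radius + s = 33 + 1.8018 = 34.8018

34.8018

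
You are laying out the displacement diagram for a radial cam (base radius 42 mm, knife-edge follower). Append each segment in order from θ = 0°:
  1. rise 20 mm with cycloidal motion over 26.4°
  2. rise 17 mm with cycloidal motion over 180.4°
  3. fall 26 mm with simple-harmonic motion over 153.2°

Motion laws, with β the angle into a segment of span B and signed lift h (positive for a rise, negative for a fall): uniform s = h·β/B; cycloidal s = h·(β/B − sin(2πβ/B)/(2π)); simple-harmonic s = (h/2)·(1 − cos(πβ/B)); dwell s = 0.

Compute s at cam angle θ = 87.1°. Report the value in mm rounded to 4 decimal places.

seg 1 [0°–26.4°] cycloidal, h=20: full span → s += 20 → s = 20.0000
seg 2 [26.4°–206.8°] cycloidal, h=17: θ=87.1° here. β=60.7, B=180.4. 17·(0.3365 − sin(2π·0.3365)/(2π)) = 3.4041 → s = 23.4041

23.4041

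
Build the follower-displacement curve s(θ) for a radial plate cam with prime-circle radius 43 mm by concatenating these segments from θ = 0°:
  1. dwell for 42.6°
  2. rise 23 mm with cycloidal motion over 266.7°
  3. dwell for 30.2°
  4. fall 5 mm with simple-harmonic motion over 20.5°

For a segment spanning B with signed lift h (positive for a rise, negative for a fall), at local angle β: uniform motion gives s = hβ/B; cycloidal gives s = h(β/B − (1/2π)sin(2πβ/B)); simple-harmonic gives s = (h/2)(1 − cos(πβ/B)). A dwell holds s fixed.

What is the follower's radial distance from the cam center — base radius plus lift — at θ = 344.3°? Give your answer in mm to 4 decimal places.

seg 1 [0°–42.6°] dwell: s stays 0.0000
seg 2 [42.6°–309.3°] cycloidal, h=23: full span → s += 23 → s = 23.0000
seg 3 [309.3°–339.5°] dwell: s stays 23.0000
seg 4 [339.5°–360°] simple-harmonic, h=-5: θ=344.3° here. β=4.8, B=20.5. -5/2·(1 − cos(π·0.2341)) = -0.6464 → s = 22.3536
radial distance = base radius + s = 43 + 22.3536 = 65.3536

65.3536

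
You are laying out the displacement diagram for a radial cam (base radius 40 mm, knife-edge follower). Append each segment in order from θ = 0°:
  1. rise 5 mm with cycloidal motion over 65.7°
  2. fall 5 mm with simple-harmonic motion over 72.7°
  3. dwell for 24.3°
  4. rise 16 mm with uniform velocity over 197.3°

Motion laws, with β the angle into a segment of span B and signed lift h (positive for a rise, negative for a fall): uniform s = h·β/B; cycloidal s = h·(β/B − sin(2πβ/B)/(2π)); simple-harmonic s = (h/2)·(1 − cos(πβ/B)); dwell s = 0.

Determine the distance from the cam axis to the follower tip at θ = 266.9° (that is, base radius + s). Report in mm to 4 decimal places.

seg 1 [0°–65.7°] cycloidal, h=5: full span → s += 5 → s = 5.0000
seg 2 [65.7°–138.4°] simple-harmonic, h=-5: full span → s += -5 → s = 0.0000
seg 3 [138.4°–162.7°] dwell: s stays 0.0000
seg 4 [162.7°–360°] uniform, h=16: θ=266.9° here. β=104.2, B=197.3. 16·104.2/197.3 = 8.4501 → s = 8.4501
radial distance = base radius + s = 40 + 8.4501 = 48.4501

48.4501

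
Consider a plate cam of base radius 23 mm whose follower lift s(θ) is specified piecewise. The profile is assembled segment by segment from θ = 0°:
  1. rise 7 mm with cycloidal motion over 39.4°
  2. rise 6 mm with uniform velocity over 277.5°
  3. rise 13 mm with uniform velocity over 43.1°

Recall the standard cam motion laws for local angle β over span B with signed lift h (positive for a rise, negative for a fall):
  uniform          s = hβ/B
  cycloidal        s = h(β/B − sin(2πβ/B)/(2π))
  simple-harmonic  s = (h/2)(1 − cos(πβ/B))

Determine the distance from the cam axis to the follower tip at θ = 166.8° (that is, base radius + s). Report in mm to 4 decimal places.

seg 1 [0°–39.4°] cycloidal, h=7: full span → s += 7 → s = 7.0000
seg 2 [39.4°–316.9°] uniform, h=6: θ=166.8° here. β=127.4, B=277.5. 6·127.4/277.5 = 2.7546 → s = 9.7546
radial distance = base radius + s = 23 + 9.7546 = 32.7546

32.7546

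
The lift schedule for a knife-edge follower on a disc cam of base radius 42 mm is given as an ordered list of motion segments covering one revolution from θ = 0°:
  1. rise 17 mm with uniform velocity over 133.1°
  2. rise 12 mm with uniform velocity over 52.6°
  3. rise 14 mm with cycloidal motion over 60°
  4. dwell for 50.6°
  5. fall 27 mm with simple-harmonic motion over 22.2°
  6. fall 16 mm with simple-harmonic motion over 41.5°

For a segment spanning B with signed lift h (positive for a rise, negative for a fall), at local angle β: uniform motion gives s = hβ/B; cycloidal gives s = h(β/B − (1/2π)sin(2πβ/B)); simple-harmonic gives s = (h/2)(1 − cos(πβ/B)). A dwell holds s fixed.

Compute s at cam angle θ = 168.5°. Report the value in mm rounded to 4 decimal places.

seg 1 [0°–133.1°] uniform, h=17: full span → s += 17 → s = 17.0000
seg 2 [133.1°–185.7°] uniform, h=12: θ=168.5° here. β=35.4, B=52.6. 12·35.4/52.6 = 8.0760 → s = 25.0760

25.0760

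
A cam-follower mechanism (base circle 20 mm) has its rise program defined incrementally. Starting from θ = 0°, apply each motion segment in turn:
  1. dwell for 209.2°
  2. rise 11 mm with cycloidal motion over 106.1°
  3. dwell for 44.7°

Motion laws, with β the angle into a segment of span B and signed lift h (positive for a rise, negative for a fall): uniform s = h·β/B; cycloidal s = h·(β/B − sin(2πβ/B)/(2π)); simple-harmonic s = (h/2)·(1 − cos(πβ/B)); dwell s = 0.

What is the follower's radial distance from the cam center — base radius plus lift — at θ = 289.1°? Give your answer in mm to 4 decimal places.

seg 1 [0°–209.2°] dwell: s stays 0.0000
seg 2 [209.2°–315.3°] cycloidal, h=11: θ=289.1° here. β=79.9, B=106.1. 11·(0.7531 − sin(2π·0.7531)/(2π)) = 10.0341 → s = 10.0341
radial distance = base radius + s = 20 + 10.0341 = 30.0341

30.0341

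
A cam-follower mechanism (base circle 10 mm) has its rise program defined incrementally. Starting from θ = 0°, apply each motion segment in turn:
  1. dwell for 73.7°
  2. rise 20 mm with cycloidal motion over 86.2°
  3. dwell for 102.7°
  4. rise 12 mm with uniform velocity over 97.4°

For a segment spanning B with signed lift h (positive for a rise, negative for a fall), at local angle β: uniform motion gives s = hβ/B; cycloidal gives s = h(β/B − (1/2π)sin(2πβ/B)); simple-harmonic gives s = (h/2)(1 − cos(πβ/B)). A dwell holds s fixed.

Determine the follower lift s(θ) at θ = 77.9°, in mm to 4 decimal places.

seg 1 [0°–73.7°] dwell: s stays 0.0000
seg 2 [73.7°–159.9°] cycloidal, h=20: θ=77.9° here. β=4.2, B=86.2. 20·(0.0487 − sin(2π·0.0487)/(2π)) = 0.0152 → s = 0.0152

0.0152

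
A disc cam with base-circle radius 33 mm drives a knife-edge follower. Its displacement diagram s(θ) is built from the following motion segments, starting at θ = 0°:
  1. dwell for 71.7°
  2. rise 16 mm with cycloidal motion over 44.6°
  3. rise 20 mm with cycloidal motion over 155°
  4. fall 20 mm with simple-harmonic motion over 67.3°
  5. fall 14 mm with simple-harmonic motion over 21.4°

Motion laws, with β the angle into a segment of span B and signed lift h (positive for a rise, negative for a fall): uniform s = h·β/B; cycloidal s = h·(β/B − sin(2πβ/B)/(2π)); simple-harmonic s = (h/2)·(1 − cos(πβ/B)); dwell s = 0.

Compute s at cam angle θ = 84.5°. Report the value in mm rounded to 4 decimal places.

seg 1 [0°–71.7°] dwell: s stays 0.0000
seg 2 [71.7°–116.3°] cycloidal, h=16: θ=84.5° here. β=12.8, B=44.6. 16·(0.2870 − sin(2π·0.2870)/(2π)) = 2.1139 → s = 2.1139

2.1139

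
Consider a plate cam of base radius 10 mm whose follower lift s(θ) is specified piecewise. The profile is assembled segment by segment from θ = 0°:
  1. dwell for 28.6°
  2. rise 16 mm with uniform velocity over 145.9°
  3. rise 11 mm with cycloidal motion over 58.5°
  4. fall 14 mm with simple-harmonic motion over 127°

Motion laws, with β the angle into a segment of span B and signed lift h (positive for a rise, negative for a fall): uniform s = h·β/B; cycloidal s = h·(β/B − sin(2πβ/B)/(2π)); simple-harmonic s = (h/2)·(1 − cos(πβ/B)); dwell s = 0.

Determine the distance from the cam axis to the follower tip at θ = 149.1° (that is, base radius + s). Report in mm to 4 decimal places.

seg 1 [0°–28.6°] dwell: s stays 0.0000
seg 2 [28.6°–174.5°] uniform, h=16: θ=149.1° here. β=120.5, B=145.9. 16·120.5/145.9 = 13.2145 → s = 13.2145
radial distance = base radius + s = 10 + 13.2145 = 23.2145

23.2145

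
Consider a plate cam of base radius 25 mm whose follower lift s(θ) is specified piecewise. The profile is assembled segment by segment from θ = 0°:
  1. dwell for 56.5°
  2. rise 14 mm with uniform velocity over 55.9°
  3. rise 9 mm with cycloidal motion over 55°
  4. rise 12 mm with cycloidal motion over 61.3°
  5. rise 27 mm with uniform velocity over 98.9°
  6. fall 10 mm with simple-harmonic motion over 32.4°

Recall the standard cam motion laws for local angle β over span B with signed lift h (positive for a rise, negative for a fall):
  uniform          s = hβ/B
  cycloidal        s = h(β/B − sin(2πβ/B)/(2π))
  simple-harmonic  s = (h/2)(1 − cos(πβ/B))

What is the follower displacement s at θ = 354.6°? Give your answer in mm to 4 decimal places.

seg 1 [0°–56.5°] dwell: s stays 0.0000
seg 2 [56.5°–112.4°] uniform, h=14: full span → s += 14 → s = 14.0000
seg 3 [112.4°–167.4°] cycloidal, h=9: full span → s += 9 → s = 23.0000
seg 4 [167.4°–228.7°] cycloidal, h=12: full span → s += 12 → s = 35.0000
seg 5 [228.7°–327.6°] uniform, h=27: full span → s += 27 → s = 62.0000
seg 6 [327.6°–360°] simple-harmonic, h=-10: θ=354.6° here. β=27, B=32.4. -10/2·(1 − cos(π·0.8333)) = -9.3301 → s = 52.6699

52.6699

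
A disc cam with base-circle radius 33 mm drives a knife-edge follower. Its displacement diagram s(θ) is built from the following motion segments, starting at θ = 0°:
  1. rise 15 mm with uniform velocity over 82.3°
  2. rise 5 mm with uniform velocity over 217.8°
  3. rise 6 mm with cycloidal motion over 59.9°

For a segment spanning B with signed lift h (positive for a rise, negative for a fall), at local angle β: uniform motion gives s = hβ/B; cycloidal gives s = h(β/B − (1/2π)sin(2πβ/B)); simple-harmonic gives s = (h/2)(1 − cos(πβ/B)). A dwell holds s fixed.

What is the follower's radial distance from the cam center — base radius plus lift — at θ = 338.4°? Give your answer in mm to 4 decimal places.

seg 1 [0°–82.3°] uniform, h=15: full span → s += 15 → s = 15.0000
seg 2 [82.3°–300.1°] uniform, h=5: full span → s += 5 → s = 20.0000
seg 3 [300.1°–360°] cycloidal, h=6: θ=338.4° here. β=38.3, B=59.9. 6·(0.6394 − sin(2π·0.6394)/(2π)) = 4.5699 → s = 24.5699
radial distance = base radius + s = 33 + 24.5699 = 57.5699

57.5699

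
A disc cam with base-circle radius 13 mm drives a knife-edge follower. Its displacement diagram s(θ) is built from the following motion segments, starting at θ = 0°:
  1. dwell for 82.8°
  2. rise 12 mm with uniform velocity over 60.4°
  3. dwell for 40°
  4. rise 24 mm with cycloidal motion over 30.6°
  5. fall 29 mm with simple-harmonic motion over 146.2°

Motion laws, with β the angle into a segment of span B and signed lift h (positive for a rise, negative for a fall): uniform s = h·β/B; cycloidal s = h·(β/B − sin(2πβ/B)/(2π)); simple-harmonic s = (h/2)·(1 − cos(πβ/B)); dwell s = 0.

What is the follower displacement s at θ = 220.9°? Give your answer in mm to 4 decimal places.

seg 1 [0°–82.8°] dwell: s stays 0.0000
seg 2 [82.8°–143.2°] uniform, h=12: full span → s += 12 → s = 12.0000
seg 3 [143.2°–183.2°] dwell: s stays 12.0000
seg 4 [183.2°–213.8°] cycloidal, h=24: full span → s += 24 → s = 36.0000
seg 5 [213.8°–360°] simple-harmonic, h=-29: θ=220.9° here. β=7.1, B=146.2. -29/2·(1 − cos(π·0.0486)) = -0.1684 → s = 35.8316

35.8316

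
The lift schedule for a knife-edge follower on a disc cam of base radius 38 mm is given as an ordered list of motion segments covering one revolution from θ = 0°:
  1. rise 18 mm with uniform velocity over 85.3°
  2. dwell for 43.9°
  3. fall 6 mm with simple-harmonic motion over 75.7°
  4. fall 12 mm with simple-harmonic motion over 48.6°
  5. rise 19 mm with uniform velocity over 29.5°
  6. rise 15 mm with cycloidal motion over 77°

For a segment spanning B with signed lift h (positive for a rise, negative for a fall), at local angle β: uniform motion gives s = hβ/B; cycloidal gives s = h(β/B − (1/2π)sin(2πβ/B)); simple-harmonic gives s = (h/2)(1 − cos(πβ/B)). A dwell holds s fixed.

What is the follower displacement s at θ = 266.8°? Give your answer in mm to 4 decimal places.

seg 1 [0°–85.3°] uniform, h=18: full span → s += 18 → s = 18.0000
seg 2 [85.3°–129.2°] dwell: s stays 18.0000
seg 3 [129.2°–204.9°] simple-harmonic, h=-6: full span → s += -6 → s = 12.0000
seg 4 [204.9°–253.5°] simple-harmonic, h=-12: full span → s += -12 → s = 0.0000
seg 5 [253.5°–283°] uniform, h=19: θ=266.8° here. β=13.3, B=29.5. 19·13.3/29.5 = 8.5661 → s = 8.5661

8.5661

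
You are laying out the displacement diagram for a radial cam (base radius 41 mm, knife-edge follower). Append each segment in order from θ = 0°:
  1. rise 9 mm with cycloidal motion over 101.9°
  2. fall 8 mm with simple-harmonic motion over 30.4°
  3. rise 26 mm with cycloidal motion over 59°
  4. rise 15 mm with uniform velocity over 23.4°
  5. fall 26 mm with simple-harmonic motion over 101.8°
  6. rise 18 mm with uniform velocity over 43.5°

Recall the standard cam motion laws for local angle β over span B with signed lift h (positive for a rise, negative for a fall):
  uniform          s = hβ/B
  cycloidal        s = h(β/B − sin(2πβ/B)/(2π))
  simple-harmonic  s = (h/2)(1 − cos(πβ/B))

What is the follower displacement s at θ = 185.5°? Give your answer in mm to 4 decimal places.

seg 1 [0°–101.9°] cycloidal, h=9: full span → s += 9 → s = 9.0000
seg 2 [101.9°–132.3°] simple-harmonic, h=-8: full span → s += -8 → s = 1.0000
seg 3 [132.3°–191.3°] cycloidal, h=26: θ=185.5° here. β=53.2, B=59. 26·(0.9017 − sin(2π·0.9017)/(2π)) = 25.8406 → s = 26.8406

26.8406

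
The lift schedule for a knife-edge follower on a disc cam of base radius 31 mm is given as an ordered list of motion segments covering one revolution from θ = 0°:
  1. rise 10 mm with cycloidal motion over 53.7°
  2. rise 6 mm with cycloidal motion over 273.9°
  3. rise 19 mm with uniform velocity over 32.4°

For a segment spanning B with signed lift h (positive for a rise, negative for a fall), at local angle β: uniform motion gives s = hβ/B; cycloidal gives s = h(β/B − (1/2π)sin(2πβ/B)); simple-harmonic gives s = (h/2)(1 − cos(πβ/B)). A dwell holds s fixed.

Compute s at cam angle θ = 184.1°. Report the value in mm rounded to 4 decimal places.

seg 1 [0°–53.7°] cycloidal, h=10: full span → s += 10 → s = 10.0000
seg 2 [53.7°–327.6°] cycloidal, h=6: θ=184.1° here. β=130.4, B=273.9. 6·(0.4761 − sin(2π·0.4761)/(2π)) = 2.7136 → s = 12.7136

12.7136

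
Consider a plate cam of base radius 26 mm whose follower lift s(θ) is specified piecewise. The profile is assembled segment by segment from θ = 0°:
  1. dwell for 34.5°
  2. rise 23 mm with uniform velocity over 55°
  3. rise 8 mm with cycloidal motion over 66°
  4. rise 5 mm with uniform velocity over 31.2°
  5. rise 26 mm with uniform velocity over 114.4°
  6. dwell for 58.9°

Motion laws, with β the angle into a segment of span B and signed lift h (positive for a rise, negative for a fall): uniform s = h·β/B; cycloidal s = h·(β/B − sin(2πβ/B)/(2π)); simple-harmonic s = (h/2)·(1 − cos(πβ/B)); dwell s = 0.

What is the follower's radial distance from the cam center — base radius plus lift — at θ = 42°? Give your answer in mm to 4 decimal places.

seg 1 [0°–34.5°] dwell: s stays 0.0000
seg 2 [34.5°–89.5°] uniform, h=23: θ=42° here. β=7.5, B=55. 23·7.5/55 = 3.1364 → s = 3.1364
radial distance = base radius + s = 26 + 3.1364 = 29.1364

29.1364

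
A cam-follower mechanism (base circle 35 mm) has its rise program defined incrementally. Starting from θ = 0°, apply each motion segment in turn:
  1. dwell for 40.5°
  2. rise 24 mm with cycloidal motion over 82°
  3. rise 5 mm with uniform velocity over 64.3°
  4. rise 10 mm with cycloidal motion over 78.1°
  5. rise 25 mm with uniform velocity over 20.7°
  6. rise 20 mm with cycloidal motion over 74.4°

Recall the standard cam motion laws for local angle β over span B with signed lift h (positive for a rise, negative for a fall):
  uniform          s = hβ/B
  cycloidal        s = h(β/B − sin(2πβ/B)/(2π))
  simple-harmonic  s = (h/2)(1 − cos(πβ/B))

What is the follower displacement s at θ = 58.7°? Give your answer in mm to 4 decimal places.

seg 1 [0°–40.5°] dwell: s stays 0.0000
seg 2 [40.5°–122.5°] cycloidal, h=24: θ=58.7° here. β=18.2, B=82. 24·(0.2220 − sin(2π·0.2220)/(2π)) = 1.5663 → s = 1.5663

1.5663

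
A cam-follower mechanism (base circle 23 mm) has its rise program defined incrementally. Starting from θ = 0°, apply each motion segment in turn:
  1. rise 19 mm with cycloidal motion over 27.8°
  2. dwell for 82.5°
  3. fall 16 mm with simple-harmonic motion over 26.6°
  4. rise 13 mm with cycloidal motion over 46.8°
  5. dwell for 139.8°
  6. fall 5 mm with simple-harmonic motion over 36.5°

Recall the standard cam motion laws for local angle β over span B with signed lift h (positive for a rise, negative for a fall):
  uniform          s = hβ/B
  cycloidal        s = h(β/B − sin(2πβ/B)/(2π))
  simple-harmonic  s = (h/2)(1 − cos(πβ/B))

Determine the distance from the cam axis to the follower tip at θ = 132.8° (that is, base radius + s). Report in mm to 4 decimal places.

seg 1 [0°–27.8°] cycloidal, h=19: full span → s += 19 → s = 19.0000
seg 2 [27.8°–110.3°] dwell: s stays 19.0000
seg 3 [110.3°–136.9°] simple-harmonic, h=-16: θ=132.8° here. β=22.5, B=26.6. -16/2·(1 − cos(π·0.8459)) = -15.0803 → s = 3.9197
radial distance = base radius + s = 23 + 3.9197 = 26.9197

26.9197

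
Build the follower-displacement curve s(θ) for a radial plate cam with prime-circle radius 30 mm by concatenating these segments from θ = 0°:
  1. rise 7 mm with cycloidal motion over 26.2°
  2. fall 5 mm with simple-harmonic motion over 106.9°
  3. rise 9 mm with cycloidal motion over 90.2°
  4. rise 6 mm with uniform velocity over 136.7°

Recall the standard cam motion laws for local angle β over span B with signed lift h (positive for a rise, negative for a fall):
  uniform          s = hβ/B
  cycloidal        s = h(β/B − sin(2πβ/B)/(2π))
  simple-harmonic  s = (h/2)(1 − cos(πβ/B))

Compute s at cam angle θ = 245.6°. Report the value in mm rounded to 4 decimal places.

seg 1 [0°–26.2°] cycloidal, h=7: full span → s += 7 → s = 7.0000
seg 2 [26.2°–133.1°] simple-harmonic, h=-5: full span → s += -5 → s = 2.0000
seg 3 [133.1°–223.3°] cycloidal, h=9: full span → s += 9 → s = 11.0000
seg 4 [223.3°–360°] uniform, h=6: θ=245.6° here. β=22.3, B=136.7. 6·22.3/136.7 = 0.9788 → s = 11.9788

11.9788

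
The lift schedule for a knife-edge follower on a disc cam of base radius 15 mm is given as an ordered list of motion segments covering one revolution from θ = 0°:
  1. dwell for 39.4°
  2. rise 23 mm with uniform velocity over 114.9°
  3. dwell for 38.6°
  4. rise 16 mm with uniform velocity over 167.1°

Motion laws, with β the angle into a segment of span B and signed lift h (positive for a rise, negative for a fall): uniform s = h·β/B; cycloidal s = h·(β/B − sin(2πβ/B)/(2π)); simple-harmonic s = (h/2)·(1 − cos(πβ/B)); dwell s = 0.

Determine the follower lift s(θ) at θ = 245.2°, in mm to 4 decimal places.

seg 1 [0°–39.4°] dwell: s stays 0.0000
seg 2 [39.4°–154.3°] uniform, h=23: full span → s += 23 → s = 23.0000
seg 3 [154.3°–192.9°] dwell: s stays 23.0000
seg 4 [192.9°–360°] uniform, h=16: θ=245.2° here. β=52.3, B=167.1. 16·52.3/167.1 = 5.0078 → s = 28.0078

28.0078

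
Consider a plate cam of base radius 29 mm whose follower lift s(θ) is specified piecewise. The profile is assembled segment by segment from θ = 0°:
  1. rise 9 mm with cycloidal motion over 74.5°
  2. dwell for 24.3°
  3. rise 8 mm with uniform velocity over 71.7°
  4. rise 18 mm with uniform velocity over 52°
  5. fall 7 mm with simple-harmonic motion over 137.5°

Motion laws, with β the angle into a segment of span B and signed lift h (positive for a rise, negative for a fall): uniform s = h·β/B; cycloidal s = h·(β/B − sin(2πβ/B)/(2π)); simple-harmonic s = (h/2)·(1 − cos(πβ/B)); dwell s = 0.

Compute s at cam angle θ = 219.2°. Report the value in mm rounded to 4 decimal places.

seg 1 [0°–74.5°] cycloidal, h=9: full span → s += 9 → s = 9.0000
seg 2 [74.5°–98.8°] dwell: s stays 9.0000
seg 3 [98.8°–170.5°] uniform, h=8: full span → s += 8 → s = 17.0000
seg 4 [170.5°–222.5°] uniform, h=18: θ=219.2° here. β=48.7, B=52. 18·48.7/52 = 16.8577 → s = 33.8577

33.8577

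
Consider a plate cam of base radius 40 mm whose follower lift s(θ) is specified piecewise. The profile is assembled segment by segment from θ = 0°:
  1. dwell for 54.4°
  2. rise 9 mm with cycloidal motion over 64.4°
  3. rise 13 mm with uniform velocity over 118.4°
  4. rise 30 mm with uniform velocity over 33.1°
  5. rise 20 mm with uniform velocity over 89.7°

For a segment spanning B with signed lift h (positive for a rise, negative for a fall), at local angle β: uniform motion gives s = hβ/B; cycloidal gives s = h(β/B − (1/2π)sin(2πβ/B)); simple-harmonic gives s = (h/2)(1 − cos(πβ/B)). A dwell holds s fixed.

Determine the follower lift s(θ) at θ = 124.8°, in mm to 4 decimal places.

seg 1 [0°–54.4°] dwell: s stays 0.0000
seg 2 [54.4°–118.8°] cycloidal, h=9: full span → s += 9 → s = 9.0000
seg 3 [118.8°–237.2°] uniform, h=13: θ=124.8° here. β=6, B=118.4. 13·6/118.4 = 0.6588 → s = 9.6588

9.6588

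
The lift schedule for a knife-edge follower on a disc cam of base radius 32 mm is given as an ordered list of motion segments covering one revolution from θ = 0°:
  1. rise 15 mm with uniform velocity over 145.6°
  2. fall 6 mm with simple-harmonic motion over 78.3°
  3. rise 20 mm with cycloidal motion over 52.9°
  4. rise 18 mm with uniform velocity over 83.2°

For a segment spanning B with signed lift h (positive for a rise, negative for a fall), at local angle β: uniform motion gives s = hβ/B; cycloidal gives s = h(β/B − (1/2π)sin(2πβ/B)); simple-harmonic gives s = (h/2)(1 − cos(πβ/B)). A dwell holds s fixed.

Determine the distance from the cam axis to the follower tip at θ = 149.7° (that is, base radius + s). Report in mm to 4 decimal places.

seg 1 [0°–145.6°] uniform, h=15: full span → s += 15 → s = 15.0000
seg 2 [145.6°–223.9°] simple-harmonic, h=-6: θ=149.7° here. β=4.1, B=78.3. -6/2·(1 − cos(π·0.0524)) = -0.0405 → s = 14.9595
radial distance = base radius + s = 32 + 14.9595 = 46.9595

46.9595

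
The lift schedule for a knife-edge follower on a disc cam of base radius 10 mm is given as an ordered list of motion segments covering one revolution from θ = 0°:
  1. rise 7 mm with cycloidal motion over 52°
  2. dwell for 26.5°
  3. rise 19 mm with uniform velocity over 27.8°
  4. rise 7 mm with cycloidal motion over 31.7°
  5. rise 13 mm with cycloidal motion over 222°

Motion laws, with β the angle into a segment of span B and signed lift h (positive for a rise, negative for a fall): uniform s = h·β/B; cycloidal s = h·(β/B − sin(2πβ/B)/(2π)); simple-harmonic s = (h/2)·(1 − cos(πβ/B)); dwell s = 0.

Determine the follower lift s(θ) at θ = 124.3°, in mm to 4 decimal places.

seg 1 [0°–52°] cycloidal, h=7: full span → s += 7 → s = 7.0000
seg 2 [52°–78.5°] dwell: s stays 7.0000
seg 3 [78.5°–106.3°] uniform, h=19: full span → s += 19 → s = 26.0000
seg 4 [106.3°–138°] cycloidal, h=7: θ=124.3° here. β=18, B=31.7. 7·(0.5678 − sin(2π·0.5678)/(2π)) = 4.4353 → s = 30.4353

30.4353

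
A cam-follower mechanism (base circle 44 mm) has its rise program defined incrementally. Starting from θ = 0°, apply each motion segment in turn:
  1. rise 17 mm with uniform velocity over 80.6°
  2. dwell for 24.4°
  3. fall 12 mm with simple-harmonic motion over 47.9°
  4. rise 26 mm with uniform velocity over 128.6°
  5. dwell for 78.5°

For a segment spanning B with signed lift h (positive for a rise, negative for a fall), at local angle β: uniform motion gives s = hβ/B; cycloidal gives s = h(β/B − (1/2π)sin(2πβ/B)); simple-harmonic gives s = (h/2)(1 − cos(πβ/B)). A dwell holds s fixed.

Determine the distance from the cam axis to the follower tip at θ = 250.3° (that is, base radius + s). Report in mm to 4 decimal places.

seg 1 [0°–80.6°] uniform, h=17: full span → s += 17 → s = 17.0000
seg 2 [80.6°–105°] dwell: s stays 17.0000
seg 3 [105°–152.9°] simple-harmonic, h=-12: full span → s += -12 → s = 5.0000
seg 4 [152.9°–281.5°] uniform, h=26: θ=250.3° here. β=97.4, B=128.6. 26·97.4/128.6 = 19.6921 → s = 24.6921
radial distance = base radius + s = 44 + 24.6921 = 68.6921

68.6921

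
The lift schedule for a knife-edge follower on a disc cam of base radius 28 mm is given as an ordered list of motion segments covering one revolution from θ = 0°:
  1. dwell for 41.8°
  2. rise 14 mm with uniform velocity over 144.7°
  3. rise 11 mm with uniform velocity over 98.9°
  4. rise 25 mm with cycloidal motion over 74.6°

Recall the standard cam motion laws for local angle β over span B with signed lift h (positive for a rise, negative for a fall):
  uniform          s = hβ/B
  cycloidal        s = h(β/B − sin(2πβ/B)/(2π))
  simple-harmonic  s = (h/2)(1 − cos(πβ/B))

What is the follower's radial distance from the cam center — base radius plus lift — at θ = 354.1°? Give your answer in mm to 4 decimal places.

seg 1 [0°–41.8°] dwell: s stays 0.0000
seg 2 [41.8°–186.5°] uniform, h=14: full span → s += 14 → s = 14.0000
seg 3 [186.5°–285.4°] uniform, h=11: full span → s += 11 → s = 25.0000
seg 4 [285.4°–360°] cycloidal, h=25: θ=354.1° here. β=68.7, B=74.6. 25·(0.9209 − sin(2π·0.9209)/(2π)) = 24.9196 → s = 49.9196
radial distance = base radius + s = 28 + 49.9196 = 77.9196

77.9196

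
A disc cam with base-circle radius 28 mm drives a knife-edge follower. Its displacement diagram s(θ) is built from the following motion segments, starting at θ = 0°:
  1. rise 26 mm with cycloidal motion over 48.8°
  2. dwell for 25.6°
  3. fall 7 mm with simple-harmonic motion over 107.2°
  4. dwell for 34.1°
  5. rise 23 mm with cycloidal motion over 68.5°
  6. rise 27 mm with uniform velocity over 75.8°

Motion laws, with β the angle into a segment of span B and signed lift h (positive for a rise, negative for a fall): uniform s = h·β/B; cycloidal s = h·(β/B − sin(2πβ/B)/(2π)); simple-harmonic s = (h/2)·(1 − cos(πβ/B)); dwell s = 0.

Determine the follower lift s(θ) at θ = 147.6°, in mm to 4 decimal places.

seg 1 [0°–48.8°] cycloidal, h=26: full span → s += 26 → s = 26.0000
seg 2 [48.8°–74.4°] dwell: s stays 26.0000
seg 3 [74.4°–181.6°] simple-harmonic, h=-7: θ=147.6° here. β=73.2, B=107.2. -7/2·(1 − cos(π·0.6828)) = -5.4016 → s = 20.5984

20.5984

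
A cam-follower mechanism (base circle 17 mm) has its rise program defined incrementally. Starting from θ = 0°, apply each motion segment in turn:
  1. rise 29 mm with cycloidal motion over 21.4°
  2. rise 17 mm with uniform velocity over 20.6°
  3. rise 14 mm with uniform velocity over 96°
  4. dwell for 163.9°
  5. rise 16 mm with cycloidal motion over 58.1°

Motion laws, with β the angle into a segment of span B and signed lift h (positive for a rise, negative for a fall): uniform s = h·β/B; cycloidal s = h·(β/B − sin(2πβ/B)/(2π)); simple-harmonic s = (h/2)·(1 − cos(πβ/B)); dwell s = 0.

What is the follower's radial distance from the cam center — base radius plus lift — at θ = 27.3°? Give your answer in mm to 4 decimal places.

seg 1 [0°–21.4°] cycloidal, h=29: full span → s += 29 → s = 29.0000
seg 2 [21.4°–42°] uniform, h=17: θ=27.3° here. β=5.9, B=20.6. 17·5.9/20.6 = 4.8689 → s = 33.8689
radial distance = base radius + s = 17 + 33.8689 = 50.8689

50.8689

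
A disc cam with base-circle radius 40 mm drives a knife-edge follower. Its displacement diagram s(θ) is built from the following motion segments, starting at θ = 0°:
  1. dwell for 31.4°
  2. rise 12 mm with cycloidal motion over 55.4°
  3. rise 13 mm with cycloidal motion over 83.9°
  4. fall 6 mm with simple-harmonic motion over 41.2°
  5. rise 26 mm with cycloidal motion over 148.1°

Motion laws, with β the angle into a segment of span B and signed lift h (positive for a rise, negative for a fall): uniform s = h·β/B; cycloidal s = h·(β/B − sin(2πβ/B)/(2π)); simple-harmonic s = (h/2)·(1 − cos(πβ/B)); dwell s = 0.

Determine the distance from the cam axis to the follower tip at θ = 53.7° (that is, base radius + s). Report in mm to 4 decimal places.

seg 1 [0°–31.4°] dwell: s stays 0.0000
seg 2 [31.4°–86.8°] cycloidal, h=12: θ=53.7° here. β=22.3, B=55.4. 12·(0.4025 − sin(2π·0.4025)/(2π)) = 3.7324 → s = 3.7324
radial distance = base radius + s = 40 + 3.7324 = 43.7324

43.7324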